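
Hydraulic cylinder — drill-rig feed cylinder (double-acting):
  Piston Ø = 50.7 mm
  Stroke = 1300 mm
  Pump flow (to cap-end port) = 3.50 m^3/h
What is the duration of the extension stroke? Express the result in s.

t ≈ 2.70 s

Cap-side area A_cap = π/4 × (50.7 mm)² = 2019 mm^2
Swept volume V = A × L; t = V / Q = A·L / Q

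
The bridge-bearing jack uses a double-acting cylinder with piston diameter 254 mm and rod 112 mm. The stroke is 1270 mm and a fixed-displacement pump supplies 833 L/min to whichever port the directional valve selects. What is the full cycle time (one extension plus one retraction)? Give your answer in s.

t ≈ 8.37 s

Cap-side area A_cap = π/4 × (254 mm)² = 50670 mm^2
Rod-side annular area A_ann = π/4 × (254² − 112²) = 40820 mm^2
t_ext = A_cap·L/Q = 4.635 s
t_ret = A_ann·L/Q = 3.734 s
t_cycle = t_ext + t_ret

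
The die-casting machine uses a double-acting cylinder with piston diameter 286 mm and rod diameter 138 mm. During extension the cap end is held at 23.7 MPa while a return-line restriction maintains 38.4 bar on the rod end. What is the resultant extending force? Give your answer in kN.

Cap-side area A_cap = π/4 × (286 mm)² = 64240 mm^2
Rod-side annular area A_ann = π/4 × (286² − 138²) = 49290 mm^2
Net thrust = P_cap·A_cap − P_rod·A_ann = 1523 kN − 189.3 kN

F ≈ 1330 kN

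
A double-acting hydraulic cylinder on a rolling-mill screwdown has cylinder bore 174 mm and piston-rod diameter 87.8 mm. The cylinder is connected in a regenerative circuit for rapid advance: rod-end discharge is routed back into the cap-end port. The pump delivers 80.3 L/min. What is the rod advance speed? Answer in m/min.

In regeneration the rod-end outflow joins the pump flow into the cap end, so the net volume the pump must supply per unit advance equals the rod cross-section area.
Rod cross-section A_rod = π/4 × (87.8 mm)² = 6055 mm^2
v = Q_pump / A_rod

v ≈ 13.3 m/min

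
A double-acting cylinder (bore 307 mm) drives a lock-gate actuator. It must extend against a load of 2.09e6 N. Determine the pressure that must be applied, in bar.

P ≈ 282 bar

Cap-side area A_cap = π/4 × (307 mm)² = 74020 mm^2
P = F / A = 2.09e6 N / A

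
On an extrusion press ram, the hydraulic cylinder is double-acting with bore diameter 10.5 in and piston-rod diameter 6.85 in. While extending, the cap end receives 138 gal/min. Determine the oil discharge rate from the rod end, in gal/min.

Cap-side area A_cap = π/4 × (10.5 in)² = 86.59 in^2
Rod-side annular area A_ann = π/4 × (10.5² − 6.85²) = 49.74 in^2
Piston speed v = Q_in/A_cap; rod-end outflow Q_out = v × A_ann = Q_in × A_ann/A_cap.

Q_out ≈ 79.3 gal/min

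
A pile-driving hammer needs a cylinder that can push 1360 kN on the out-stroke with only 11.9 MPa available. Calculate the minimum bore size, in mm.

Extension force acts on the full piston face: F = P × (π/4)D².
D = √(4F / (πP)) = √(4 × 1360 kN / (π × 11.9 MPa))

D ≈ 381 mm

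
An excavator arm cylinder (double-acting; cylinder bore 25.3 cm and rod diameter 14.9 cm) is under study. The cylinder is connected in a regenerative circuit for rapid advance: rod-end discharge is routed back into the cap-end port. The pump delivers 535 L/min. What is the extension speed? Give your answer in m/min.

In regeneration the rod-end outflow joins the pump flow into the cap end, so the net volume the pump must supply per unit advance equals the rod cross-section area.
Rod cross-section A_rod = π/4 × (14.9 cm)² = 174.4 cm^2
v = Q_pump / A_rod

v ≈ 30.7 m/min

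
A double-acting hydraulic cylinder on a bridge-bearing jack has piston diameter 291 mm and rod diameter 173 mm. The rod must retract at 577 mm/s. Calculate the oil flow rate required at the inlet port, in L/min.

Q ≈ 1490 L/min

Rod-side annular area A_ann = π/4 × (291² − 173²) = 43000 mm^2
Q = A × v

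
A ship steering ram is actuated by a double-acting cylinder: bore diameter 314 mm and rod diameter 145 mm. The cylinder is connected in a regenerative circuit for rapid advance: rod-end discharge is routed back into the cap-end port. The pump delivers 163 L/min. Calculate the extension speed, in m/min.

v ≈ 9.87 m/min

In regeneration the rod-end outflow joins the pump flow into the cap end, so the net volume the pump must supply per unit advance equals the rod cross-section area.
Rod cross-section A_rod = π/4 × (145 mm)² = 16510 mm^2
v = Q_pump / A_rod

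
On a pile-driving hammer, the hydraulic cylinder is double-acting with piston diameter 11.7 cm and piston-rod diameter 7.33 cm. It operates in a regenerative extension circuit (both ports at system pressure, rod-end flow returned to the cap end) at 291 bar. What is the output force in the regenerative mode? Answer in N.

F ≈ 1.23e5 N

With equal pressure on both faces, forces on the annular region cancel; the net push is pressure × rod cross-section.
Rod cross-section A_rod = π/4 × (7.33 cm)² = 42.20 cm^2
F = P × A_rod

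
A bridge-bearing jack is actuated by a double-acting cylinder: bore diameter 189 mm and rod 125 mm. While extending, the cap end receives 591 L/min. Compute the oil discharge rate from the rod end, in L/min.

Cap-side area A_cap = π/4 × (189 mm)² = 28060 mm^2
Rod-side annular area A_ann = π/4 × (189² − 125²) = 15780 mm^2
Piston speed v = Q_in/A_cap; rod-end outflow Q_out = v × A_ann = Q_in × A_ann/A_cap.

Q_out ≈ 332 L/min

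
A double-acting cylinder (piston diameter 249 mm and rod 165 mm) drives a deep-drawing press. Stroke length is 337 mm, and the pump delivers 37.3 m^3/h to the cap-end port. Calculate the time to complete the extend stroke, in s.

t ≈ 1.58 s

Cap-side area A_cap = π/4 × (249 mm)² = 48700 mm^2
Swept volume V = A × L; t = V / Q = A·L / Q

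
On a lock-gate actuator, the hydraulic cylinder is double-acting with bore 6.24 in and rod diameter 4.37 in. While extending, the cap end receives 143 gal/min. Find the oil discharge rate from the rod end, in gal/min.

Cap-side area A_cap = π/4 × (6.24 in)² = 30.58 in^2
Rod-side annular area A_ann = π/4 × (6.24² − 4.37²) = 15.58 in^2
Piston speed v = Q_in/A_cap; rod-end outflow Q_out = v × A_ann = Q_in × A_ann/A_cap.

Q_out ≈ 72.9 gal/min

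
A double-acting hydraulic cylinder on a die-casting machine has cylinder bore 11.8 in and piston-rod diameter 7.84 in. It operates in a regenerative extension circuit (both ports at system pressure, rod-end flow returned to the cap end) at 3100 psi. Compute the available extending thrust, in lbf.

F ≈ 1.50e5 lbf

With equal pressure on both faces, forces on the annular region cancel; the net push is pressure × rod cross-section.
Rod cross-section A_rod = π/4 × (7.84 in)² = 48.27 in^2
F = P × A_rod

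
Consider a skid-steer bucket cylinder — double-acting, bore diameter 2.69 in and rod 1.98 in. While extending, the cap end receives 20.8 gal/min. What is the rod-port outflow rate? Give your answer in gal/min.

Cap-side area A_cap = π/4 × (2.69 in)² = 5.683 in^2
Rod-side annular area A_ann = π/4 × (2.69² − 1.98²) = 2.604 in^2
Piston speed v = Q_in/A_cap; rod-end outflow Q_out = v × A_ann = Q_in × A_ann/A_cap.

Q_out ≈ 9.53 gal/min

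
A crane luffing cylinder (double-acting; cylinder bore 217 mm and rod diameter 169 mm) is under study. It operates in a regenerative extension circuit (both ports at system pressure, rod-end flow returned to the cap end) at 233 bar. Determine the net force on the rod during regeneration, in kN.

With equal pressure on both faces, forces on the annular region cancel; the net push is pressure × rod cross-section.
Rod cross-section A_rod = π/4 × (169 mm)² = 22430 mm^2
F = P × A_rod

F ≈ 523 kN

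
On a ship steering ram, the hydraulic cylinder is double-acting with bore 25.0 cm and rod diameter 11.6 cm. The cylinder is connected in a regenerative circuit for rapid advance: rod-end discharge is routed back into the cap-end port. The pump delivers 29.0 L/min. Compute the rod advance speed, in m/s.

In regeneration the rod-end outflow joins the pump flow into the cap end, so the net volume the pump must supply per unit advance equals the rod cross-section area.
Rod cross-section A_rod = π/4 × (11.6 cm)² = 105.7 cm^2
v = Q_pump / A_rod

v ≈ 0.0457 m/s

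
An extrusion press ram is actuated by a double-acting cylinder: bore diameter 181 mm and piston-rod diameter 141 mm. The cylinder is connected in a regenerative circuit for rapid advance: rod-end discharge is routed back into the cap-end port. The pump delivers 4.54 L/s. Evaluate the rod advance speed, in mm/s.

In regeneration the rod-end outflow joins the pump flow into the cap end, so the net volume the pump must supply per unit advance equals the rod cross-section area.
Rod cross-section A_rod = π/4 × (141 mm)² = 15610 mm^2
v = Q_pump / A_rod

v ≈ 291 mm/s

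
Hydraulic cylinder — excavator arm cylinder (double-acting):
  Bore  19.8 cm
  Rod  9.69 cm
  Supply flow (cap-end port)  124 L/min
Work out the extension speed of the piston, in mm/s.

v ≈ 67.1 mm/s

Cap-side area A_cap = π/4 × (19.8 cm)² = 307.9 cm^2
v = Q / A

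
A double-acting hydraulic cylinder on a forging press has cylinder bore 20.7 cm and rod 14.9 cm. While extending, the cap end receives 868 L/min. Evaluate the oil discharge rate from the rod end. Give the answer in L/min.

Cap-side area A_cap = π/4 × (20.7 cm)² = 336.5 cm^2
Rod-side annular area A_ann = π/4 × (20.7² − 14.9²) = 162.2 cm^2
Piston speed v = Q_in/A_cap; rod-end outflow Q_out = v × A_ann = Q_in × A_ann/A_cap.

Q_out ≈ 418 L/min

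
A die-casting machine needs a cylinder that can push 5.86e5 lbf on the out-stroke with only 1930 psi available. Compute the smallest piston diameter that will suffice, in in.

D ≈ 19.7 in

Extension force acts on the full piston face: F = P × (π/4)D².
D = √(4F / (πP)) = √(4 × 5.86e5 lbf / (π × 1930 psi))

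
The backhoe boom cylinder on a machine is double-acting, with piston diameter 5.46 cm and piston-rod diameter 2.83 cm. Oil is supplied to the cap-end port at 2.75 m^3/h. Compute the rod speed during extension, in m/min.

v ≈ 19.6 m/min

Cap-side area A_cap = π/4 × (5.46 cm)² = 23.41 cm^2
v = Q / A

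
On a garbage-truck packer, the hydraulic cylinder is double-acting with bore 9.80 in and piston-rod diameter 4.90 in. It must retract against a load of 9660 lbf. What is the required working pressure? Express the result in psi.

Rod-side annular area A_ann = π/4 × (9.80² − 4.90²) = 56.57 in^2
Retraction: pressure acts on the annular area.
P = F / A = 9660 lbf / A

P ≈ 171 psi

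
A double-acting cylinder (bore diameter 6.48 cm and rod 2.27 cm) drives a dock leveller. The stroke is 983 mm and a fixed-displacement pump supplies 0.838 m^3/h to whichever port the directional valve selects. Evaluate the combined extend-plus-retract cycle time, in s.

t ≈ 26.1 s

Cap-side area A_cap = π/4 × (6.48 cm)² = 32.98 cm^2
Rod-side annular area A_ann = π/4 × (6.48² − 2.27²) = 28.93 cm^2
t_ext = A_cap·L/Q = 13.93 s
t_ret = A_ann·L/Q = 12.22 s
t_cycle = t_ext + t_ret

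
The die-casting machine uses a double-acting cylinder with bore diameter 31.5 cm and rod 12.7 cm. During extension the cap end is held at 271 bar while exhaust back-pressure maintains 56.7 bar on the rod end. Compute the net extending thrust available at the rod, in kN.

Cap-side area A_cap = π/4 × (31.5 cm)² = 779.3 cm^2
Rod-side annular area A_ann = π/4 × (31.5² − 12.7²) = 652.6 cm^2
Net thrust = P_cap·A_cap − P_rod·A_ann = 2112 kN − 370.0 kN

F ≈ 1740 kN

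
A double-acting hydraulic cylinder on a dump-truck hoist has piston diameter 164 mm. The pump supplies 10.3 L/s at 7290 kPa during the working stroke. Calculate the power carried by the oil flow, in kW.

W ≈ 75.1 kW

Hydraulic power = P × Q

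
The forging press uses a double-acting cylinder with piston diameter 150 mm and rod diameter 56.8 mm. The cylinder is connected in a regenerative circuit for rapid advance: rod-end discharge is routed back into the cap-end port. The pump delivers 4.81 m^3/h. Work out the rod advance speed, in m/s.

In regeneration the rod-end outflow joins the pump flow into the cap end, so the net volume the pump must supply per unit advance equals the rod cross-section area.
Rod cross-section A_rod = π/4 × (56.8 mm)² = 2534 mm^2
v = Q_pump / A_rod

v ≈ 0.527 m/s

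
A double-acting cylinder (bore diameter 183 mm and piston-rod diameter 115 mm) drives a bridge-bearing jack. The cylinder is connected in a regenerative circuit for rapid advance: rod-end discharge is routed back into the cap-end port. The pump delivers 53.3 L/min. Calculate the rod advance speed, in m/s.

v ≈ 0.0855 m/s

In regeneration the rod-end outflow joins the pump flow into the cap end, so the net volume the pump must supply per unit advance equals the rod cross-section area.
Rod cross-section A_rod = π/4 × (115 mm)² = 10390 mm^2
v = Q_pump / A_rod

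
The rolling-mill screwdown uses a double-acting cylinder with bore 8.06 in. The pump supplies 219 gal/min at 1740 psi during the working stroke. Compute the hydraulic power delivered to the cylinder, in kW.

W ≈ 166 kW

Hydraulic power = P × Q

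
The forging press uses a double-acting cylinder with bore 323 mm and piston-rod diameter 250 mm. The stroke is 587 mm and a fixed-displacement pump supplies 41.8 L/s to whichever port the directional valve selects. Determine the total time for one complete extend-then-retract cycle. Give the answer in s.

t ≈ 1.61 s

Cap-side area A_cap = π/4 × (323 mm)² = 81940 mm^2
Rod-side annular area A_ann = π/4 × (323² − 250²) = 32850 mm^2
t_ext = A_cap·L/Q = 1.151 s
t_ret = A_ann·L/Q = 0.4613 s
t_cycle = t_ext + t_ret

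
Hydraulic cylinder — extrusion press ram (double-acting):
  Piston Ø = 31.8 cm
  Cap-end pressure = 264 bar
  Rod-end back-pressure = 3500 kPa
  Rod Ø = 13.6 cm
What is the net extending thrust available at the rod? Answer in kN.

F ≈ 1870 kN

Cap-side area A_cap = π/4 × (31.8 cm)² = 794.2 cm^2
Rod-side annular area A_ann = π/4 × (31.8² − 13.6²) = 649.0 cm^2
Net thrust = P_cap·A_cap − P_rod·A_ann = 2097 kN − 227.1 kN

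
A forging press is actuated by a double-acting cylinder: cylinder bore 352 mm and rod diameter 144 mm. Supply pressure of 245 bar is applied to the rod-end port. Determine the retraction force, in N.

F ≈ 1.99e6 N

Rod-side annular area A_ann = π/4 × (352² − 144²) = 81030 mm^2
On retraction the pressure acts on the annular area (bore minus rod).
F = P × A_ann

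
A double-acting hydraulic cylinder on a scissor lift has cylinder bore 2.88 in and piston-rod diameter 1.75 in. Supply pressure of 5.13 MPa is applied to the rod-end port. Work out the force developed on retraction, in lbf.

Rod-side annular area A_ann = π/4 × (2.88² − 1.75²) = 4.109 in^2
On retraction the pressure acts on the annular area (bore minus rod).
F = P × A_ann

F ≈ 3060 lbf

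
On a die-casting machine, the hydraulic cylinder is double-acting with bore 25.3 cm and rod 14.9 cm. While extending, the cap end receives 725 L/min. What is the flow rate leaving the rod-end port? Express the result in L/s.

Q_out ≈ 7.89 L/s

Cap-side area A_cap = π/4 × (25.3 cm)² = 502.7 cm^2
Rod-side annular area A_ann = π/4 × (25.3² − 14.9²) = 328.4 cm^2
Piston speed v = Q_in/A_cap; rod-end outflow Q_out = v × A_ann = Q_in × A_ann/A_cap.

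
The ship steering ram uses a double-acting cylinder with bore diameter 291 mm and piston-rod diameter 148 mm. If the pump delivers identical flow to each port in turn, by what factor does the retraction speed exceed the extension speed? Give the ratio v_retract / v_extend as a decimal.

v_ret/v_ext ≈ 1.35

Cap-side area A_cap = π/4 × (291 mm)² = 66510 mm^2
Rod-side annular area A_ann = π/4 × (291² − 148²) = 49300 mm^2
For equal Q, v ∝ 1/A, so v_ret/v_ext = A_cap/A_ann.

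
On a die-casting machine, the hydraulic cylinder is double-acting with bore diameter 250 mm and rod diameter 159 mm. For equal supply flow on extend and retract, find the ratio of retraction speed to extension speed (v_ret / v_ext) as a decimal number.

Cap-side area A_cap = π/4 × (250 mm)² = 49090 mm^2
Rod-side annular area A_ann = π/4 × (250² − 159²) = 29230 mm^2
For equal Q, v ∝ 1/A, so v_ret/v_ext = A_cap/A_ann.

v_ret/v_ext ≈ 1.68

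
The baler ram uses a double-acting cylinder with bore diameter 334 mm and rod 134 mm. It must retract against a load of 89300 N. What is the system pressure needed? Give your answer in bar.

P ≈ 12.1 bar

Rod-side annular area A_ann = π/4 × (334² − 134²) = 73510 mm^2
Retraction: pressure acts on the annular area.
P = F / A = 89300 N / A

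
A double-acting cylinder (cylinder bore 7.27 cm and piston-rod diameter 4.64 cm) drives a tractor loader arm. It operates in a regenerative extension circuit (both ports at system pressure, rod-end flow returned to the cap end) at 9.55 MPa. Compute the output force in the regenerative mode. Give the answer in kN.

With equal pressure on both faces, forces on the annular region cancel; the net push is pressure × rod cross-section.
Rod cross-section A_rod = π/4 × (4.64 cm)² = 16.91 cm^2
F = P × A_rod

F ≈ 16.1 kN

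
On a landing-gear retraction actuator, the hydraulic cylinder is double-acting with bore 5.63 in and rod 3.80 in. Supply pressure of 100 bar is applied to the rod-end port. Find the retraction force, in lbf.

F ≈ 19700 lbf

Rod-side annular area A_ann = π/4 × (5.63² − 3.80²) = 13.55 in^2
On retraction the pressure acts on the annular area (bore minus rod).
F = P × A_ann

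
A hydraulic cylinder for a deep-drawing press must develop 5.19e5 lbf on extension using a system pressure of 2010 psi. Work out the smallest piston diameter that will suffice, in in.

D ≈ 18.1 in

Extension force acts on the full piston face: F = P × (π/4)D².
D = √(4F / (πP)) = √(4 × 5.19e5 lbf / (π × 2010 psi))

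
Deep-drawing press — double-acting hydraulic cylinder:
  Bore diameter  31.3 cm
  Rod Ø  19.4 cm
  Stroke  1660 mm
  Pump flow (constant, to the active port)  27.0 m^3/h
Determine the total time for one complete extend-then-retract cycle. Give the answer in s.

t ≈ 27.5 s

Cap-side area A_cap = π/4 × (31.3 cm)² = 769.4 cm^2
Rod-side annular area A_ann = π/4 × (31.3² − 19.4²) = 473.9 cm^2
t_ext = A_cap·L/Q = 17.03 s
t_ret = A_ann·L/Q = 10.49 s
t_cycle = t_ext + t_ret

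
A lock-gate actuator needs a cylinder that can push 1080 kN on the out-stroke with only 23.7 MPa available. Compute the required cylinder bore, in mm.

Extension force acts on the full piston face: F = P × (π/4)D².
D = √(4F / (πP)) = √(4 × 1080 kN / (π × 23.7 MPa))

D ≈ 241 mm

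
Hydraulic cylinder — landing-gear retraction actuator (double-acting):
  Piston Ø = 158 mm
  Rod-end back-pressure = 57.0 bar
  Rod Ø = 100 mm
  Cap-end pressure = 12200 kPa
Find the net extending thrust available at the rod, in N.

F ≈ 1.72e5 N

Cap-side area A_cap = π/4 × (158 mm)² = 19610 mm^2
Rod-side annular area A_ann = π/4 × (158² − 100²) = 11750 mm^2
Net thrust = P_cap·A_cap − P_rod·A_ann = 2.392e5 N − 66990 N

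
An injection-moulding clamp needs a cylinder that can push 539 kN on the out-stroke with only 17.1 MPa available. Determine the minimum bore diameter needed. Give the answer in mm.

Extension force acts on the full piston face: F = P × (π/4)D².
D = √(4F / (πP)) = √(4 × 539 kN / (π × 17.1 MPa))

D ≈ 200 mm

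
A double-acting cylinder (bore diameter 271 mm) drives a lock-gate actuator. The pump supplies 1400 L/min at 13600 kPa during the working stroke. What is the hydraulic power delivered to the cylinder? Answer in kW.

W ≈ 317 kW

Hydraulic power = P × Q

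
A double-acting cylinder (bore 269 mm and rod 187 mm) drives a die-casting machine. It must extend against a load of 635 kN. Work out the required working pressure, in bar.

P ≈ 112 bar

Cap-side area A_cap = π/4 × (269 mm)² = 56830 mm^2
P = F / A = 635 kN / A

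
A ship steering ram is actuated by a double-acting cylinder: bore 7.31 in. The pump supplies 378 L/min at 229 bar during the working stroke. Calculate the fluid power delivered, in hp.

W ≈ 193 hp

Hydraulic power = P × Q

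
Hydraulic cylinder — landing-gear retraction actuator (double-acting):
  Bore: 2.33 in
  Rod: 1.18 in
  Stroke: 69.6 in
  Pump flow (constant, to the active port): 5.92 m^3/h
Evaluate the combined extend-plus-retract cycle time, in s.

Cap-side area A_cap = π/4 × (2.33 in)² = 4.264 in^2
Rod-side annular area A_ann = π/4 × (2.33² − 1.18²) = 3.170 in^2
t_ext = A_cap·L/Q = 2.957 s
t_ret = A_ann·L/Q = 2.199 s
t_cycle = t_ext + t_ret

t ≈ 5.16 s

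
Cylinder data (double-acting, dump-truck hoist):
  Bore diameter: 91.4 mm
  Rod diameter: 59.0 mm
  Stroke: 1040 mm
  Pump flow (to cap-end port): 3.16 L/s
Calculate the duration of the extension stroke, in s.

t ≈ 2.16 s

Cap-side area A_cap = π/4 × (91.4 mm)² = 6561 mm^2
Swept volume V = A × L; t = V / Q = A·L / Q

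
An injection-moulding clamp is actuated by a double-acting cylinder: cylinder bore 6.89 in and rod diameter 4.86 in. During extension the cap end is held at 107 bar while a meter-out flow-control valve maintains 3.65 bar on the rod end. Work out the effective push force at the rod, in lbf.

F ≈ 56900 lbf

Cap-side area A_cap = π/4 × (6.89 in)² = 37.28 in^2
Rod-side annular area A_ann = π/4 × (6.89² − 4.86²) = 18.73 in^2
Net thrust = P_cap·A_cap − P_rod·A_ann = 57860 lbf − 991.7 lbf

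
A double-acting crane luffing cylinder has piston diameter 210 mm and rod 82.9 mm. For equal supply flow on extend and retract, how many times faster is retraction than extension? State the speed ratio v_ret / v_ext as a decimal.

v_ret/v_ext ≈ 1.18

Cap-side area A_cap = π/4 × (210 mm)² = 34640 mm^2
Rod-side annular area A_ann = π/4 × (210² − 82.9²) = 29240 mm^2
For equal Q, v ∝ 1/A, so v_ret/v_ext = A_cap/A_ann.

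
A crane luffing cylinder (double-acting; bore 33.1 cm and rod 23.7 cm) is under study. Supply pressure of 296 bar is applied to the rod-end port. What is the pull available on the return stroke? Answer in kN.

F ≈ 1240 kN

Rod-side annular area A_ann = π/4 × (33.1² − 23.7²) = 419.3 cm^2
On retraction the pressure acts on the annular area (bore minus rod).
F = P × A_ann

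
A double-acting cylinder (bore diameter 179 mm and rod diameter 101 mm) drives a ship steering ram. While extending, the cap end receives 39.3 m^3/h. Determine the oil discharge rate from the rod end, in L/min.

Cap-side area A_cap = π/4 × (179 mm)² = 25160 mm^2
Rod-side annular area A_ann = π/4 × (179² − 101²) = 17150 mm^2
Piston speed v = Q_in/A_cap; rod-end outflow Q_out = v × A_ann = Q_in × A_ann/A_cap.

Q_out ≈ 446 L/min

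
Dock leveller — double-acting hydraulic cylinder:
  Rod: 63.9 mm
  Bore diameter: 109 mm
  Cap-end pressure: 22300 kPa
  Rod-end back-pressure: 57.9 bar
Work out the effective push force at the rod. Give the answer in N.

F ≈ 1.73e5 N

Cap-side area A_cap = π/4 × (109 mm)² = 9331 mm^2
Rod-side annular area A_ann = π/4 × (109² − 63.9²) = 6124 mm^2
Net thrust = P_cap·A_cap − P_rod·A_ann = 2.081e5 N − 35460 N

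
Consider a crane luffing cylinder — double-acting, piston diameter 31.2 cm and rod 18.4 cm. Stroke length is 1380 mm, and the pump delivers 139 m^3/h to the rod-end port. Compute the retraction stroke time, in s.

Rod-side annular area A_ann = π/4 × (31.2² − 18.4²) = 498.6 cm^2
Swept volume V = A × L; t = V / Q = A·L / Q

t ≈ 1.78 s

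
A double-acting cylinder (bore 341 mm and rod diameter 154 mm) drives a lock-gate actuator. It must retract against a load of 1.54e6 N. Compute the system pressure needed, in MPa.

P ≈ 21.2 MPa

Rod-side annular area A_ann = π/4 × (341² − 154²) = 72700 mm^2
Retraction: pressure acts on the annular area.
P = F / A = 1.54e6 N / A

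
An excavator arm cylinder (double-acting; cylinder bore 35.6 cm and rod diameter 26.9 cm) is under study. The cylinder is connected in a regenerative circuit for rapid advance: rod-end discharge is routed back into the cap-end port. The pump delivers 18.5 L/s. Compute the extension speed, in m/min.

v ≈ 19.5 m/min

In regeneration the rod-end outflow joins the pump flow into the cap end, so the net volume the pump must supply per unit advance equals the rod cross-section area.
Rod cross-section A_rod = π/4 × (26.9 cm)² = 568.3 cm^2
v = Q_pump / A_rod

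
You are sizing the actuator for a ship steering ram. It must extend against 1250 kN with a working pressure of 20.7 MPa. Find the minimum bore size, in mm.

D ≈ 277 mm

Extension force acts on the full piston face: F = P × (π/4)D².
D = √(4F / (πP)) = √(4 × 1250 kN / (π × 20.7 MPa))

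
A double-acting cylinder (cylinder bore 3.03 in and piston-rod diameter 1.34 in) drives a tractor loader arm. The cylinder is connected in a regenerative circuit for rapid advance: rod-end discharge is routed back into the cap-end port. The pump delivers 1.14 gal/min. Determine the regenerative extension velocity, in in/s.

In regeneration the rod-end outflow joins the pump flow into the cap end, so the net volume the pump must supply per unit advance equals the rod cross-section area.
Rod cross-section A_rod = π/4 × (1.34 in)² = 1.410 in^2
v = Q_pump / A_rod

v ≈ 3.11 in/s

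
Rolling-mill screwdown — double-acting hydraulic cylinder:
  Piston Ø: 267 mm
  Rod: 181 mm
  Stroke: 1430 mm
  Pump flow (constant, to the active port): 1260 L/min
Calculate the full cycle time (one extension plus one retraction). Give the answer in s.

Cap-side area A_cap = π/4 × (267 mm)² = 55990 mm^2
Rod-side annular area A_ann = π/4 × (267² − 181²) = 30260 mm^2
t_ext = A_cap·L/Q = 3.813 s
t_ret = A_ann·L/Q = 2.061 s
t_cycle = t_ext + t_ret

t ≈ 5.87 s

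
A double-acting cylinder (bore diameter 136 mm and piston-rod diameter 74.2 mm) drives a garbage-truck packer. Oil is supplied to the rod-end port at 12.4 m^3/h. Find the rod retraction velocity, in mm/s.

Rod-side annular area A_ann = π/4 × (136² − 74.2²) = 10200 mm^2
Flow into the rod-end port fills the annular volume.
v = Q / A

v ≈ 338 mm/s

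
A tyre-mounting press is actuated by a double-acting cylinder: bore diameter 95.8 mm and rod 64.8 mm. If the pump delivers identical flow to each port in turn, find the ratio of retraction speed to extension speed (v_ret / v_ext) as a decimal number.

v_ret/v_ext ≈ 1.84

Cap-side area A_cap = π/4 × (95.8 mm)² = 7208 mm^2
Rod-side annular area A_ann = π/4 × (95.8² − 64.8²) = 3910 mm^2
For equal Q, v ∝ 1/A, so v_ret/v_ext = A_cap/A_ann.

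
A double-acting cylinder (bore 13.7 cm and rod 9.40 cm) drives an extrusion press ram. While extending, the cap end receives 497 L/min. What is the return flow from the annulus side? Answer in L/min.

Q_out ≈ 263 L/min

Cap-side area A_cap = π/4 × (13.7 cm)² = 147.4 cm^2
Rod-side annular area A_ann = π/4 × (13.7² − 9.40²) = 78.01 cm^2
Piston speed v = Q_in/A_cap; rod-end outflow Q_out = v × A_ann = Q_in × A_ann/A_cap.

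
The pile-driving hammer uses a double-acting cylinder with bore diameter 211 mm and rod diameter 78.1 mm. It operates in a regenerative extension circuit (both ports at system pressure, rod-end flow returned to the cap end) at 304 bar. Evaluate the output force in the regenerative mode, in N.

With equal pressure on both faces, forces on the annular region cancel; the net push is pressure × rod cross-section.
Rod cross-section A_rod = π/4 × (78.1 mm)² = 4791 mm^2
F = P × A_rod

F ≈ 1.46e5 N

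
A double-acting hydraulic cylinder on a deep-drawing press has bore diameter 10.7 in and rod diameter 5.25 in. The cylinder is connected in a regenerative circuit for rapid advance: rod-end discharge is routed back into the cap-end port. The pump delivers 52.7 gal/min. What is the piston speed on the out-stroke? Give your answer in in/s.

In regeneration the rod-end outflow joins the pump flow into the cap end, so the net volume the pump must supply per unit advance equals the rod cross-section area.
Rod cross-section A_rod = π/4 × (5.25 in)² = 21.65 in^2
v = Q_pump / A_rod

v ≈ 9.37 in/s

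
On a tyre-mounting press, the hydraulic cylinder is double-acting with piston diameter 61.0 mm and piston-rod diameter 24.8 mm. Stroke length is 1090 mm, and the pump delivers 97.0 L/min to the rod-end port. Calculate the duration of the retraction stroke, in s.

Rod-side annular area A_ann = π/4 × (61.0² − 24.8²) = 2439 mm^2
Swept volume V = A × L; t = V / Q = A·L / Q

t ≈ 1.64 s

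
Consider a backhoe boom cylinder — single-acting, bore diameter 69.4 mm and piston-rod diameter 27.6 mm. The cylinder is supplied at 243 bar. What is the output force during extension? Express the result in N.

Cap-side area A_cap = π/4 × (69.4 mm)² = 3783 mm^2
F = P × A_cap = 243 bar × A_cap

F ≈ 91900 N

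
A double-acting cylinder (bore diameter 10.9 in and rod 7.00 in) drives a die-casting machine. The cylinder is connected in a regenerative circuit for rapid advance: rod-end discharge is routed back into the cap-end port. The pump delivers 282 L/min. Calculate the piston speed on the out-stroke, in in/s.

In regeneration the rod-end outflow joins the pump flow into the cap end, so the net volume the pump must supply per unit advance equals the rod cross-section area.
Rod cross-section A_rod = π/4 × (7.00 in)² = 38.48 in^2
v = Q_pump / A_rod

v ≈ 7.45 in/s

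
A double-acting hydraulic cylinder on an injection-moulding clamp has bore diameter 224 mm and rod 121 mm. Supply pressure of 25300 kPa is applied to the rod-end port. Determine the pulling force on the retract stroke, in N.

F ≈ 7.06e5 N

Rod-side annular area A_ann = π/4 × (224² − 121²) = 27910 mm^2
On retraction the pressure acts on the annular area (bore minus rod).
F = P × A_ann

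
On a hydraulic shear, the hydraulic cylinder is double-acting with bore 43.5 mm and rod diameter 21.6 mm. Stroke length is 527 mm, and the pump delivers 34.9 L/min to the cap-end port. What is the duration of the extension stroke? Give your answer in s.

t ≈ 1.35 s

Cap-side area A_cap = π/4 × (43.5 mm)² = 1486 mm^2
Swept volume V = A × L; t = V / Q = A·L / Q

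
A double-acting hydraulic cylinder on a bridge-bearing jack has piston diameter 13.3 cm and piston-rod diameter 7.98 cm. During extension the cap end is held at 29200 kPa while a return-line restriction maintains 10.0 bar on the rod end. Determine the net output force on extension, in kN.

F ≈ 397 kN

Cap-side area A_cap = π/4 × (13.3 cm)² = 138.9 cm^2
Rod-side annular area A_ann = π/4 × (13.3² − 7.98²) = 88.91 cm^2
Net thrust = P_cap·A_cap − P_rod·A_ann = 405.7 kN − 8.891 kN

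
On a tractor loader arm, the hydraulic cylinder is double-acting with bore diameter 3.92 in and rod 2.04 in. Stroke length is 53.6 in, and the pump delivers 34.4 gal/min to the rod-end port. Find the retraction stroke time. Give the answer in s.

Rod-side annular area A_ann = π/4 × (3.92² − 2.04²) = 8.800 in^2
Swept volume V = A × L; t = V / Q = A·L / Q

t ≈ 3.56 s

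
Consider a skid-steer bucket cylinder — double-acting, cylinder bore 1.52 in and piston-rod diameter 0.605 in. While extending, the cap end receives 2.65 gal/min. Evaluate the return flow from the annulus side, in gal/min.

Q_out ≈ 2.23 gal/min

Cap-side area A_cap = π/4 × (1.52 in)² = 1.815 in^2
Rod-side annular area A_ann = π/4 × (1.52² − 0.605²) = 1.527 in^2
Piston speed v = Q_in/A_cap; rod-end outflow Q_out = v × A_ann = Q_in × A_ann/A_cap.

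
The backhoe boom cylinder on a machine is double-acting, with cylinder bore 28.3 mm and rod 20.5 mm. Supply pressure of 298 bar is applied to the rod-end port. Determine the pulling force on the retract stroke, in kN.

F ≈ 8.91 kN

Rod-side annular area A_ann = π/4 × (28.3² − 20.5²) = 299.0 mm^2
On retraction the pressure acts on the annular area (bore minus rod).
F = P × A_ann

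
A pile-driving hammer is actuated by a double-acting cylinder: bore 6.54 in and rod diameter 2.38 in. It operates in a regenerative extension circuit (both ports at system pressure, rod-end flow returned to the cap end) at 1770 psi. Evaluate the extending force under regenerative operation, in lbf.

With equal pressure on both faces, forces on the annular region cancel; the net push is pressure × rod cross-section.
Rod cross-section A_rod = π/4 × (2.38 in)² = 4.449 in^2
F = P × A_rod

F ≈ 7870 lbf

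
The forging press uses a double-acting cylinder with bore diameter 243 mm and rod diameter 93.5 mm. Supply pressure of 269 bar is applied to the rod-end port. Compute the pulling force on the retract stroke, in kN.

Rod-side annular area A_ann = π/4 × (243² − 93.5²) = 39510 mm^2
On retraction the pressure acts on the annular area (bore minus rod).
F = P × A_ann

F ≈ 1060 kN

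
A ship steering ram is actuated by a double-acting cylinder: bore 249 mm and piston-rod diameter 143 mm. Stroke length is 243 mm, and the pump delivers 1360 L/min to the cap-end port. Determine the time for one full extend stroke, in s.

Cap-side area A_cap = π/4 × (249 mm)² = 48700 mm^2
Swept volume V = A × L; t = V / Q = A·L / Q

t ≈ 0.522 s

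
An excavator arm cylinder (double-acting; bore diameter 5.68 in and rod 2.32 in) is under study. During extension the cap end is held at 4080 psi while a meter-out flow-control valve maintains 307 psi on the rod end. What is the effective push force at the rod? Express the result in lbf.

Cap-side area A_cap = π/4 × (5.68 in)² = 25.34 in^2
Rod-side annular area A_ann = π/4 × (5.68² − 2.32²) = 21.11 in^2
Net thrust = P_cap·A_cap − P_rod·A_ann = 1.034e5 lbf − 6481 lbf

F ≈ 96900 lbf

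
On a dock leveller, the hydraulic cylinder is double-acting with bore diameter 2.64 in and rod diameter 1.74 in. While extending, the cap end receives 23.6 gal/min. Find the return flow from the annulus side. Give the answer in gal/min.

Q_out ≈ 13.3 gal/min

Cap-side area A_cap = π/4 × (2.64 in)² = 5.474 in^2
Rod-side annular area A_ann = π/4 × (2.64² − 1.74²) = 3.096 in^2
Piston speed v = Q_in/A_cap; rod-end outflow Q_out = v × A_ann = Q_in × A_ann/A_cap.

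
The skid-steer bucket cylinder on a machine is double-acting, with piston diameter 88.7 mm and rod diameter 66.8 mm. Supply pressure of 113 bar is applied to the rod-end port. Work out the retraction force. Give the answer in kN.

F ≈ 30.2 kN

Rod-side annular area A_ann = π/4 × (88.7² − 66.8²) = 2675 mm^2
On retraction the pressure acts on the annular area (bore minus rod).
F = P × A_ann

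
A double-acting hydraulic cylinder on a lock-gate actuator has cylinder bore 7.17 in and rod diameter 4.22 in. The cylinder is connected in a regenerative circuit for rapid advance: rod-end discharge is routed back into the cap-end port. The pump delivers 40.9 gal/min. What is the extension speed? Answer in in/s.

In regeneration the rod-end outflow joins the pump flow into the cap end, so the net volume the pump must supply per unit advance equals the rod cross-section area.
Rod cross-section A_rod = π/4 × (4.22 in)² = 13.99 in^2
v = Q_pump / A_rod

v ≈ 11.3 in/s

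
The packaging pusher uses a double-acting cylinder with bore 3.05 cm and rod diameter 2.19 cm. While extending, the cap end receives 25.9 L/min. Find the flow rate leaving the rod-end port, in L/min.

Cap-side area A_cap = π/4 × (3.05 cm)² = 7.306 cm^2
Rod-side annular area A_ann = π/4 × (3.05² − 2.19²) = 3.539 cm^2
Piston speed v = Q_in/A_cap; rod-end outflow Q_out = v × A_ann = Q_in × A_ann/A_cap.

Q_out ≈ 12.5 L/min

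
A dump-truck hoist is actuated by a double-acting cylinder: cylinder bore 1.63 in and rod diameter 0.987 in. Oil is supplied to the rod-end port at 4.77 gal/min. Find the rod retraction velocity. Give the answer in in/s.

v ≈ 13.9 in/s

Rod-side annular area A_ann = π/4 × (1.63² − 0.987²) = 1.322 in^2
Flow into the rod-end port fills the annular volume.
v = Q / A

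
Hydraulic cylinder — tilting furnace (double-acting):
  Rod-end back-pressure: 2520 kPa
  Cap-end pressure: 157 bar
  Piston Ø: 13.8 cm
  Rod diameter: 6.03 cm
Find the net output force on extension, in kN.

Cap-side area A_cap = π/4 × (13.8 cm)² = 149.6 cm^2
Rod-side annular area A_ann = π/4 × (13.8² − 6.03²) = 121.0 cm^2
Net thrust = P_cap·A_cap − P_rod·A_ann = 234.8 kN − 30.50 kN

F ≈ 204 kN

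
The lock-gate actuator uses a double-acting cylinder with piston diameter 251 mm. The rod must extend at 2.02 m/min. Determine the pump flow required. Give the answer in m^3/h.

Cap-side area A_cap = π/4 × (251 mm)² = 49480 mm^2
Q = A × v

Q ≈ 6.00 m^3/h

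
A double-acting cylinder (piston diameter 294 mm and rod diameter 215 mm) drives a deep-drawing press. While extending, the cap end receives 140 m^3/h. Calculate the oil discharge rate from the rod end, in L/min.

Cap-side area A_cap = π/4 × (294 mm)² = 67890 mm^2
Rod-side annular area A_ann = π/4 × (294² − 215²) = 31580 mm^2
Piston speed v = Q_in/A_cap; rod-end outflow Q_out = v × A_ann = Q_in × A_ann/A_cap.

Q_out ≈ 1090 L/min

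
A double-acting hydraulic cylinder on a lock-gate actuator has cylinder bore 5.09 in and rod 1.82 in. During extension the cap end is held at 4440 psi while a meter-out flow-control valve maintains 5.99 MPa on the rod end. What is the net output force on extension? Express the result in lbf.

Cap-side area A_cap = π/4 × (5.09 in)² = 20.35 in^2
Rod-side annular area A_ann = π/4 × (5.09² − 1.82²) = 17.75 in^2
Net thrust = P_cap·A_cap − P_rod·A_ann = 90350 lbf − 15420 lbf

F ≈ 74900 lbf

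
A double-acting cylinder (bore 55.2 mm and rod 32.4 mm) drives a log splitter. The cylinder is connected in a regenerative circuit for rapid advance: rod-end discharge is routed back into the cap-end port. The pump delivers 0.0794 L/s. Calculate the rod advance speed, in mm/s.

In regeneration the rod-end outflow joins the pump flow into the cap end, so the net volume the pump must supply per unit advance equals the rod cross-section area.
Rod cross-section A_rod = π/4 × (32.4 mm)² = 824.5 mm^2
v = Q_pump / A_rod

v ≈ 96.3 mm/s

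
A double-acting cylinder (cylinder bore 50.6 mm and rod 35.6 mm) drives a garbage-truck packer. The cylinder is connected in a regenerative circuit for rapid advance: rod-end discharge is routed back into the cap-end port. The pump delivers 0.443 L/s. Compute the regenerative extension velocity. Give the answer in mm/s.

In regeneration the rod-end outflow joins the pump flow into the cap end, so the net volume the pump must supply per unit advance equals the rod cross-section area.
Rod cross-section A_rod = π/4 × (35.6 mm)² = 995.4 mm^2
v = Q_pump / A_rod

v ≈ 445 mm/s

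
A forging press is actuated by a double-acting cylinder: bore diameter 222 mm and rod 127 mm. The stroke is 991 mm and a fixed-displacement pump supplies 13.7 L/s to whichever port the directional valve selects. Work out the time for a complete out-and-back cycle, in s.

t ≈ 4.68 s

Cap-side area A_cap = π/4 × (222 mm)² = 38710 mm^2
Rod-side annular area A_ann = π/4 × (222² − 127²) = 26040 mm^2
t_ext = A_cap·L/Q = 2.800 s
t_ret = A_ann·L/Q = 1.884 s
t_cycle = t_ext + t_ret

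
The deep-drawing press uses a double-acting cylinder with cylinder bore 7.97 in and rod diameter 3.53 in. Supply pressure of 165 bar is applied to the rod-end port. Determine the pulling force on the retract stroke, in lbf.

Rod-side annular area A_ann = π/4 × (7.97² − 3.53²) = 40.10 in^2
On retraction the pressure acts on the annular area (bore minus rod).
F = P × A_ann

F ≈ 96000 lbf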